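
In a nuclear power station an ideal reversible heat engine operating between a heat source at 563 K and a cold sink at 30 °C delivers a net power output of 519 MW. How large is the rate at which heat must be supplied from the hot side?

T_C = 30 °C → 30 + 273.15 = 303.15 K.
η_rev = 1 − T_C/T_H = 1 − 303.15/563.00 = 0.4615.
Q_H = W/η = 519/0.4615 = 1120 MW.

Q̇_H ≈ 1120 MW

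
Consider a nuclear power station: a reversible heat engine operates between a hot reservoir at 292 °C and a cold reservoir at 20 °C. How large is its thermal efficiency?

η ≈ 0.4813

T_H = 292 °C → 292 + 273.15 = 565.15 K.
T_C = 20 °C → 20 + 273.15 = 293.15 K.
η_rev = 1 − T_C/T_H = 1 − 293.15/565.15 = 0.4813.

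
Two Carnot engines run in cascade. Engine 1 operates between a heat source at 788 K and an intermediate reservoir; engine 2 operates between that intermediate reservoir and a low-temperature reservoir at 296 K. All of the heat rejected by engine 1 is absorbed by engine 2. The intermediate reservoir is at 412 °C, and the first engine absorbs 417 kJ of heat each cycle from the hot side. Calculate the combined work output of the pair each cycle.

Two reversible stages in series are equivalent to a single Carnot engine between T_H and T_C, so η_total = 1 − T_C/T_H = 1 − 296.00/788.00 = 0.6244.
W_total = η_total · Q_H = 0.6244 × 417 = 260 kJ.

W_total ≈ 260 kJ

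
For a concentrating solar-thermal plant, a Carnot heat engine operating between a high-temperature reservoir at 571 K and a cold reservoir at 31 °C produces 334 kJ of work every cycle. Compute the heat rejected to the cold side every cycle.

T_C = 31 °C → 31 + 273.15 = 304.15 K.
Since the cycle is reversible, η = 1 − T_C/T_H = 1 − 304.15/571.00 = 0.4673.
Since Q_C/Q_H = T_C/T_H and Q_H = W/η, Q_C = W·T_C/(T_H − T_C) = 334 × 304.15/266.85 = 381 kJ.

Q_C ≈ 381 kJ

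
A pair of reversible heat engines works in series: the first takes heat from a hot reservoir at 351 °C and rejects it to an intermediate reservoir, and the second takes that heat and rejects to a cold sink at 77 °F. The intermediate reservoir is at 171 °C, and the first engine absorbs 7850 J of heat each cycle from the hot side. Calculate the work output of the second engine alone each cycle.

W₂ ≈ 1836 J

T_H = 351 °C → 351 + 273.15 = 624.15 K.
T_C = 77 °F → (77 − 32) × 5/9 = 25.00 °C = 298.15 K.
T_m = 171 °C → 171 + 273.15 = 444.15 K.
Heat entering the second stage: Q_m = Q_H·(T_m/T_H) = 7850 × 444.15/624.15 = 5586 J.
Second-stage efficiency η₂ = 1 − T_C/T_m = 1 − 298.15/444.15 = 0.3287, so W₂ = η₂·Q_m = 1836 J.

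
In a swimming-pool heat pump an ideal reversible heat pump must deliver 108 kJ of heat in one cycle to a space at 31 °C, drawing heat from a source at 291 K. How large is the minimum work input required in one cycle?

T_H = 31 °C → 31 + 273.15 = 304.15 K.
The Carnot heat-pump COP is COP_HP = T_H/(T_H − T_C) = 304.15/13.15 = 23.1293.
W = Q_H/COP_HP = 108/23.1293 = 4.67 kJ.

W_in ≈ 4.67 kJ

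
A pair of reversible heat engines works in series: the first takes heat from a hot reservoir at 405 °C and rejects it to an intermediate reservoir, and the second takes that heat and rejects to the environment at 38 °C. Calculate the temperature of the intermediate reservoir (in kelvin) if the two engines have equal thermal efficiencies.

T_m ≈ 459.4 K

T_H = 405 °C → 405 + 273.15 = 678.15 K.
T_C = 38 °C → 38 + 273.15 = 311.15 K.
Equal efficiencies require 1 − T_m/T_H = 1 − T_C/T_m, i.e. T_m/T_H = T_C/T_m, so T_m = √(T_H·T_C) = √(678.15 × 311.15) = 459.4 K.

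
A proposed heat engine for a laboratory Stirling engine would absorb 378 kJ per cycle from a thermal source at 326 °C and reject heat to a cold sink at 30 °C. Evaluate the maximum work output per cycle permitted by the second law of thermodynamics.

T_H = 326 °C → 326 + 273.15 = 599.15 K.
T_C = 30 °C → 30 + 273.15 = 303.15 K.
The upper bound on efficiency is η_max = 1 − T_C/T_H = 1 − 303.15/599.15 = 0.4940.
W_max = η_max · Q_H = 0.4940 × 378 = 186.7 kJ.

W_max ≈ 186.7 kJ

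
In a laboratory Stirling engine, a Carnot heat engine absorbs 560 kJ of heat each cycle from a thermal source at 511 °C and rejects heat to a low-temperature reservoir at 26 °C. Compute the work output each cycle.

W ≈ 346 kJ

T_H = 511 °C → 511 + 273.15 = 784.15 K.
T_C = 26 °C → 26 + 273.15 = 299.15 K.
For a reversible engine, η = 1 − T_C/T_H = 1 − 299.15/784.15 = 0.6185.
W = η·Q_H = 0.6185 × 560 = 346 kJ.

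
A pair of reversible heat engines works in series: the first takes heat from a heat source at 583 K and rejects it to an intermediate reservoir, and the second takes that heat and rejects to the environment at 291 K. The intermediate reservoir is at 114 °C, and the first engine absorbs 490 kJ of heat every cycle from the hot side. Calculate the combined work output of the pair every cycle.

W_total ≈ 245 kJ

Two reversible stages in series are equivalent to a single Carnot engine between T_H and T_C, so η_total = 1 − T_C/T_H = 1 − 291.00/583.00 = 0.5009.
W_total = η_total · Q_H = 0.5009 × 490 = 245 kJ.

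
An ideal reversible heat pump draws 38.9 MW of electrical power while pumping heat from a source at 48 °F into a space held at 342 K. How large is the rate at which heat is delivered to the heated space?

T_C = 48 °F → (48 − 32) × 5/9 = 8.89 °C = 282.04 K.
COP_HP = T_H/(T_H − T_C) = 342.00/59.96 = 5.7037.
Q_H = COP_HP · W = 5.7037 × 38.9 = 221.9 MW.

Q̇_H ≈ 221.9 MW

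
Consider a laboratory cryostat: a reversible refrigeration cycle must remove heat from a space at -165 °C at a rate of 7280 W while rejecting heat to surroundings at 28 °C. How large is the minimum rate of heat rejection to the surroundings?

T_H = 28 °C → 28 + 273.15 = 301.15 K.
T_C = -165 °C → -165 + 273.15 = 108.15 K.
For a reversible cycle Q_H/Q_C = T_H/T_C, so Q_H = Q_C·T_H/T_C = 7280 × 301.15/108.15 = 20300 W.

Q̇_H ≈ 20300 W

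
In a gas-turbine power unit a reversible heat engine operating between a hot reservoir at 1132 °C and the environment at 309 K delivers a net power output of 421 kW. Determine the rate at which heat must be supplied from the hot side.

Q̇_H ≈ 540 kW

T_H = 1132 °C → 1132 + 273.15 = 1405.15 K.
η_rev = 1 − T_C/T_H = 1 − 309.00/1405.15 = 0.7801.
Q_H = W/η = 421/0.7801 = 540 kW.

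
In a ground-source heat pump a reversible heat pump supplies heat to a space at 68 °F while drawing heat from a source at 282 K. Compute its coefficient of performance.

COP_HP ≈ 26.29

T_H = 68 °F → (68 − 32) × 5/9 = 20.00 °C = 293.15 K.
The Carnot heat-pump COP is COP_HP = T_H/(T_H − T_C) = 293.15/(293.15 − 282.00) = 26.29.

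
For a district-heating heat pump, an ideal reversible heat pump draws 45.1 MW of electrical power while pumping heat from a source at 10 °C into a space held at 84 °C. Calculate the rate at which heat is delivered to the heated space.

Q̇_H ≈ 217.7 MW

T_H = 84 °C → 84 + 273.15 = 357.15 K.
T_C = 10 °C → 10 + 273.15 = 283.15 K.
The Carnot heat-pump COP is COP_HP = T_H/(T_H − T_C) = 357.15/74.00 = 4.8264.
Q_H = COP_HP · W = 4.8264 × 45.1 = 217.7 MW.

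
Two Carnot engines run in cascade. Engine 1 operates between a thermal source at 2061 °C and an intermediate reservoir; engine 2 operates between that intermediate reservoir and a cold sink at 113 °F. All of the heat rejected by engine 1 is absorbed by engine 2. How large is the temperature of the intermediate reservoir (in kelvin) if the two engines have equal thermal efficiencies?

T_m ≈ 862 K

T_H = 2061 °C → 2061 + 273.15 = 2334.15 K.
T_C = 113 °F → (113 − 32) × 5/9 = 45.00 °C = 318.15 K.
Equal efficiencies require 1 − T_m/T_H = 1 − T_C/T_m, i.e. T_m/T_H = T_C/T_m, so T_m = √(T_H·T_C) = √(2334.15 × 318.15) = 862 K.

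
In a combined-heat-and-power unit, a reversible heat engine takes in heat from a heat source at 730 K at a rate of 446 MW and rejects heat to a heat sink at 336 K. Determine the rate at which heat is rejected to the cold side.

Since the cycle is reversible, η = 1 − T_C/T_H = 1 − 336.00/730.00 = 0.5397.
For a reversible cycle Q_C/Q_H = T_C/T_H, so Q_C = 446 × 336.00/730.00 = 205 MW.

Q̇_C ≈ 205 MW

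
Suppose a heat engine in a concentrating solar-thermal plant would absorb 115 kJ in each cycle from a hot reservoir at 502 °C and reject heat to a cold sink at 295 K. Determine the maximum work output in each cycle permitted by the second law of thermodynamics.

W_max ≈ 71.2 kJ

T_H = 502 °C → 502 + 273.15 = 775.15 K.
The second-law ceiling is the Carnot efficiency, η_max = 1 − T_C/T_H = 1 − 295.00/775.15 = 0.6194.
W_max = η_max · Q_H = 0.6194 × 115 = 71.2 kJ.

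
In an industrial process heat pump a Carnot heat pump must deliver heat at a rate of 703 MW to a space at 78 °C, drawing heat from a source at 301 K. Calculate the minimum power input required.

Ẇ_in ≈ 100.4 MW

T_H = 78 °C → 78 + 273.15 = 351.15 K.
Reversible heating COP: COP_HP = T_H/(T_H − T_C) = 351.15/50.15 = 7.0020.
W = Q_H/COP_HP = 703/7.0020 = 100.4 MW.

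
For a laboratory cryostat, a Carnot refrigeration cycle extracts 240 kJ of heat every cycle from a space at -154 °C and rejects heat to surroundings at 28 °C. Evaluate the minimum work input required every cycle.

T_H = 28 °C → 28 + 273.15 = 301.15 K.
T_C = -154 °C → -154 + 273.15 = 119.15 K.
Carnot COP: COP_R = T_C/(T_H − T_C) = 119.15/182.00 = 0.6547.
W = Q_C/COP_R = 240/0.6547 = 367 kJ.

W_in ≈ 367 kJ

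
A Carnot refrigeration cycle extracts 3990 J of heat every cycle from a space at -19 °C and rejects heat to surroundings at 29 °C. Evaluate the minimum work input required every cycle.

W_in ≈ 754 J

T_H = 29 °C → 29 + 273.15 = 302.15 K.
T_C = -19 °C → -19 + 273.15 = 254.15 K.
Carnot COP: COP_R = T_C/(T_H − T_C) = 254.15/48.00 = 5.2948.
W = Q_C/COP_R = 3990/5.2948 = 754 J.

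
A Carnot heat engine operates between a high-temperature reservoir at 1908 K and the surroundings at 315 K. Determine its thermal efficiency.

η ≈ 0.8349

The Carnot efficiency is η = 1 − T_C/T_H = 1 − 315.00/1908.00 = 0.8349.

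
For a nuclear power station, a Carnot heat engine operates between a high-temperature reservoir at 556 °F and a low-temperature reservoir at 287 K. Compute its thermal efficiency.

T_H = 556 °F → (556 − 32) × 5/9 = 291.11 °C = 564.26 K.
Carnot efficiency: η = 1 − T_C/T_H = 1 − 287.00/564.26 = 0.491.

η ≈ 0.491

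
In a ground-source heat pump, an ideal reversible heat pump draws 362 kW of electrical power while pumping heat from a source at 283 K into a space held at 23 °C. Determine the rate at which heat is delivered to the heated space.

Q̇_H ≈ 8153 kW

T_H = 23 °C → 23 + 273.15 = 296.15 K.
For a reversible heat pump, COP_HP = T_H/(T_H − T_C) = 296.15/13.15 = 22.5209.
Q_H = COP_HP · W = 22.5209 × 362 = 8153 kW.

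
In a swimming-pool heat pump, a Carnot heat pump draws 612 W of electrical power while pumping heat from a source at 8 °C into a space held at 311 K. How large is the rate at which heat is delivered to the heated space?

Q̇_H ≈ 6380 W

T_C = 8 °C → 8 + 273.15 = 281.15 K.
The Carnot heat-pump COP is COP_HP = T_H/(T_H − T_C) = 311.00/29.85 = 10.4188.
Q_H = COP_HP · W = 10.4188 × 612 = 6380 W.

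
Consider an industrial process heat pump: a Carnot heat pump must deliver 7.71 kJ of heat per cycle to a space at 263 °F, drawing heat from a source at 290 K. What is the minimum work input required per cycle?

W_in ≈ 2.14 kJ

T_H = 263 °F → (263 − 32) × 5/9 = 128.33 °C = 401.48 K.
Reversible heating COP: COP_HP = T_H/(T_H − T_C) = 401.48/111.48 = 3.6013.
W = Q_H/COP_HP = 7.71/3.6013 = 2.14 kJ.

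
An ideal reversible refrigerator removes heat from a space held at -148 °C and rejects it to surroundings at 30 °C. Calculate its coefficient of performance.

COP_R ≈ 0.703

T_H = 30 °C → 30 + 273.15 = 303.15 K.
T_C = -148 °C → -148 + 273.15 = 125.15 K.
COP_R = T_C/(T_H − T_C) = 125.15/(303.15 − 125.15) = 0.703.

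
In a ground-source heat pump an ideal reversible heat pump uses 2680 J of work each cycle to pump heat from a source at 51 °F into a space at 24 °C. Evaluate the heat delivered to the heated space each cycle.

T_H = 24 °C → 24 + 273.15 = 297.15 K.
T_C = 51 °F → (51 − 32) × 5/9 = 10.56 °C = 283.71 K.
The Carnot heat-pump COP is COP_HP = T_H/(T_H − T_C) = 297.15/13.44 = 22.1021.
Q_H = COP_HP · W = 22.1021 × 2680 = 59200 J.

Q_H ≈ 59200 J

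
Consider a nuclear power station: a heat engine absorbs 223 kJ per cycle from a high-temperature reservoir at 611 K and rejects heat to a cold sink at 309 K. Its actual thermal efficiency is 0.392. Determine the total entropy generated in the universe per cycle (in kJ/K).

ΔS_univ ≈ 0.07381 kJ/K

W = η·Q_H = 0.392 × 223 = 87.42 kJ, so Q_C = Q_H − W = 135.6 kJ.
The hot reservoir loses entropy Q_H/T_H = 223/611.00 = 0.3650 kJ/K; the cold reservoir gains Q_C/T_C = 135.6/309.00 = 0.4388 kJ/K.
ΔS_univ = −Q_H/T_H + Q_C/T_C = 0.07381 kJ/K (> 0, since η = 0.392 < η_Carnot = 0.494).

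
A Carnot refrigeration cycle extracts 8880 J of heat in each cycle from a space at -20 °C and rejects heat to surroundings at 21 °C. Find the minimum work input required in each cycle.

T_H = 21 °C → 21 + 273.15 = 294.15 K.
T_C = -20 °C → -20 + 273.15 = 253.15 K.
For a reversible refrigerator, COP_R = T_C/(T_H − T_C) = 253.15/41.00 = 6.1744.
W = Q_C/COP_R = 8880/6.1744 = 1440 J.

W_in ≈ 1440 J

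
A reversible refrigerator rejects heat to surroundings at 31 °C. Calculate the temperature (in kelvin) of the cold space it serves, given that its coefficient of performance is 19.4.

T_H = 31 °C → 31 + 273.15 = 304.15 K.
COP_R = T_C/(T_H − T_C) ⇒ T_C = T_H·COP_R/(1 + COP_R) = 304.15 × 19.4/(1 + 19.4) = 289.2 K.

T_C ≈ 289.2 K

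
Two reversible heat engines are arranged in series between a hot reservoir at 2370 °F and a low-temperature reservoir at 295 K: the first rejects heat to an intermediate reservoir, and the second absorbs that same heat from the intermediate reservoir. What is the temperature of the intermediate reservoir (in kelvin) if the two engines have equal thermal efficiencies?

T_m ≈ 681 K

T_H = 2370 °F → (2370 − 32) × 5/9 = 1298.89 °C = 1572.04 K.
Equal efficiencies require 1 − T_m/T_H = 1 − T_C/T_m, i.e. T_m/T_H = T_C/T_m, so T_m = √(T_H·T_C) = √(1572.04 × 295.00) = 681 K.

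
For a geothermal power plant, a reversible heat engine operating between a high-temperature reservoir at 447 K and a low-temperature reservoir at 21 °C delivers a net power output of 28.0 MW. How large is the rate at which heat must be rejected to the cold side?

T_C = 21 °C → 21 + 273.15 = 294.15 K.
η_rev = 1 − T_C/T_H = 1 − 294.15/447.00 = 0.3419.
Since Q_C/Q_H = T_C/T_H and Q_H = W/η, Q_C = W·T_C/(T_H − T_C) = 28.0 × 294.15/152.85 = 53.88 MW.

Q̇_C ≈ 53.88 MW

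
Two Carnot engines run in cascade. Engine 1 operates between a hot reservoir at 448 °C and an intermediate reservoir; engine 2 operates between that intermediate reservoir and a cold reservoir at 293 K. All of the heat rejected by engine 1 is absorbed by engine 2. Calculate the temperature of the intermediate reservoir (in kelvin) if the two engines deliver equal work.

T_m ≈ 507.1 K

T_H = 448 °C → 448 + 273.15 = 721.15 K.
For reversible stages Q_m = Q_H·(T_m/T_H). Setting W₁ = Q_H(1 − T_m/T_H) equal to W₂ = Q_m(1 − T_C/T_m) = Q_H·(T_m − T_C)/T_H gives T_H − T_m = T_m − T_C, so T_m = (T_H + T_C)/2 = (721.15 + 293.00)/2 = 507.1 K.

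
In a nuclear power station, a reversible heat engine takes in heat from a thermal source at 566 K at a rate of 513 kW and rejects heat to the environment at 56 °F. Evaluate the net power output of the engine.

Ẇ ≈ 253 kW

T_C = 56 °F → (56 − 32) × 5/9 = 13.33 °C = 286.48 K.
Carnot efficiency: η = 1 − T_C/T_H = 1 − 286.48/566.00 = 0.4938.
W = η·Q_H = 0.4938 × 513 = 253 kW.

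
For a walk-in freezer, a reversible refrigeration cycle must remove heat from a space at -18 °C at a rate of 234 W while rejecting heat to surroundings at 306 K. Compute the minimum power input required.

T_C = -18 °C → -18 + 273.15 = 255.15 K.
The reversible coefficient of performance is COP_R = T_C/(T_H − T_C) = 255.15/50.85 = 5.0177.
W = Q_C/COP_R = 234/5.0177 = 46.6 W.

Ẇ_in ≈ 46.6 W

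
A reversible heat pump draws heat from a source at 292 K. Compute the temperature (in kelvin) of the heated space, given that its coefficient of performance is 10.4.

COP_HP = T_H/(T_H − T_C) ⇒ T_H = T_C·COP_HP/(COP_HP − 1) = 292.00 × 10.4/(10.4 − 1) = 323 K.

T_H ≈ 323 K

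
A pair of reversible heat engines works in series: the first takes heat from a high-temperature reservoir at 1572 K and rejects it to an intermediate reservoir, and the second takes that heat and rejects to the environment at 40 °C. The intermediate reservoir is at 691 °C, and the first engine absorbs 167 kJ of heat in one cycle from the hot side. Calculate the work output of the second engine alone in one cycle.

W₂ ≈ 69.16 kJ

T_C = 40 °C → 40 + 273.15 = 313.15 K.
T_m = 691 °C → 691 + 273.15 = 964.15 K.
Heat entering the second stage: Q_m = Q_H·(T_m/T_H) = 167 × 964.15/1572.00 = 102.4 kJ.
Second-stage efficiency η₂ = 1 − T_C/T_m = 1 − 313.15/964.15 = 0.6752, so W₂ = η₂·Q_m = 69.16 kJ.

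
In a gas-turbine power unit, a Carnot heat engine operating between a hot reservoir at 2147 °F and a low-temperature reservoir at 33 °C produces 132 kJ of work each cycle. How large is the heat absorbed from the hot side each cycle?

Q_H ≈ 167.4 kJ

T_H = 2147 °F → (2147 − 32) × 5/9 = 1175.00 °C = 1448.15 K.
T_C = 33 °C → 33 + 273.15 = 306.15 K.
η_rev = 1 − T_C/T_H = 1 − 306.15/1448.15 = 0.7886.
Q_H = W/η = 132/0.7886 = 167.4 kJ.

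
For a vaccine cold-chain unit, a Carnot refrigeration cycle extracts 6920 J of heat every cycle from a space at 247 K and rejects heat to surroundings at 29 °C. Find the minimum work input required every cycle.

W_in ≈ 1550 J

T_H = 29 °C → 29 + 273.15 = 302.15 K.
Carnot COP: COP_R = T_C/(T_H − T_C) = 247.00/55.15 = 4.4787.
W = Q_C/COP_R = 6920/4.4787 = 1550 J.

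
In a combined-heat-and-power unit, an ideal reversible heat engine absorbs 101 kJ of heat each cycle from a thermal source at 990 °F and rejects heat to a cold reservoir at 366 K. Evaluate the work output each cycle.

W ≈ 55.1 kJ

T_H = 990 °F → (990 − 32) × 5/9 = 532.22 °C = 805.37 K.
η_rev = 1 − T_C/T_H = 1 − 366.00/805.37 = 0.5456.
W = η·Q_H = 0.5456 × 101 = 55.1 kJ.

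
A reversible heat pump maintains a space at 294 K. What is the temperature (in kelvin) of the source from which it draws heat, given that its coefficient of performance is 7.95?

COP_HP = T_H/(T_H − T_C) ⇒ T_C = T_H·(COP_HP − 1)/COP_HP = 294.00 × (7.95 − 1)/7.95 = 257 K.

T_C ≈ 257 K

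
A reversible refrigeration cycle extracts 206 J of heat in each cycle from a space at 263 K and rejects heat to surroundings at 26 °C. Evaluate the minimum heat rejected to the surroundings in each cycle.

Q_H ≈ 234.3 J

T_H = 26 °C → 26 + 273.15 = 299.15 K.
For a reversible cycle Q_H/Q_C = T_H/T_C, so Q_H = Q_C·T_H/T_C = 206 × 299.15/263.00 = 234.3 J.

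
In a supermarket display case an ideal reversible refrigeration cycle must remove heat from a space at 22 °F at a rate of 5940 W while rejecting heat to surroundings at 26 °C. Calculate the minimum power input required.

Ẇ_in ≈ 700 W

T_H = 26 °C → 26 + 273.15 = 299.15 K.
T_C = 22 °F → (22 − 32) × 5/9 = -5.56 °C = 267.59 K.
The reversible coefficient of performance is COP_R = T_C/(T_H − T_C) = 267.59/31.56 = 8.4801.
W = Q_C/COP_R = 5940/8.4801 = 700 W.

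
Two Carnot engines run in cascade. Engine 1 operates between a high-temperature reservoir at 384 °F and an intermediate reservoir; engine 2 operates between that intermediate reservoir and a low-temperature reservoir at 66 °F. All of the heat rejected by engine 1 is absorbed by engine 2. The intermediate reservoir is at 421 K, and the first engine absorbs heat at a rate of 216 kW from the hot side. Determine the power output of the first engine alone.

Ẇ₁ ≈ 22.0 kW

T_H = 384 °F → (384 − 32) × 5/9 = 195.56 °C = 468.71 K.
T_C = 66 °F → (66 − 32) × 5/9 = 18.89 °C = 292.04 K.
First-stage efficiency η₁ = 1 − T_m/T_H = 1 − 421.00/468.71 = 0.1018.
W₁ = η₁·Q_H = 0.1018 × 216 = 22.0 kW.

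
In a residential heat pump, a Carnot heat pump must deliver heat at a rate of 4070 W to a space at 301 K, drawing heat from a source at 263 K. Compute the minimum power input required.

Reversible heating COP: COP_HP = T_H/(T_H − T_C) = 301.00/38.00 = 7.9211.
W = Q_H/COP_HP = 4070/7.9211 = 514 W.

Ẇ_in ≈ 514 W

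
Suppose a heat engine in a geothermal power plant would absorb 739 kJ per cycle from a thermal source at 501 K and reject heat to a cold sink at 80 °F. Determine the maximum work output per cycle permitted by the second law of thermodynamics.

T_C = 80 °F → (80 − 32) × 5/9 = 26.67 °C = 299.82 K.
The second-law ceiling is the Carnot efficiency, η_max = 1 − T_C/T_H = 1 − 299.82/501.00 = 0.4016.
W_max = η_max · Q_H = 0.4016 × 739 = 297 kJ.

W_max ≈ 297 kJ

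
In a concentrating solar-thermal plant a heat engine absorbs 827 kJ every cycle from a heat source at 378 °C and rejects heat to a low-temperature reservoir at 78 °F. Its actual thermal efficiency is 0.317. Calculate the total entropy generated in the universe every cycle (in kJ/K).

ΔS_univ ≈ 0.621 kJ/K

T_H = 378 °C → 378 + 273.15 = 651.15 K.
T_C = 78 °F → (78 − 32) × 5/9 = 25.56 °C = 298.71 K.
W = η·Q_H = 0.317 × 827 = 262.2 kJ, so Q_C = Q_H − W = 564.8 kJ.
Entropy balance on the reservoirs: −Q_H/T_H = -1.270 kJ/K, +Q_C/T_C = 1.891 kJ/K.
ΔS_univ = −Q_H/T_H + Q_C/T_C = 0.621 kJ/K (> 0, since η = 0.317 < η_Carnot = 0.541).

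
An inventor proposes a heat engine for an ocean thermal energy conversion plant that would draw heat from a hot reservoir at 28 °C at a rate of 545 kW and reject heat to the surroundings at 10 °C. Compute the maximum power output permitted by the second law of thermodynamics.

T_H = 28 °C → 28 + 273.15 = 301.15 K.
T_C = 10 °C → 10 + 273.15 = 283.15 K.
No engine can exceed the Carnot limit: η_max = 1 − T_C/T_H = 1 − 283.15/301.15 = 0.0598.
W_max = η_max · Q_H = 0.0598 × 545 = 32.6 kW.

Ẇ_max ≈ 32.6 kW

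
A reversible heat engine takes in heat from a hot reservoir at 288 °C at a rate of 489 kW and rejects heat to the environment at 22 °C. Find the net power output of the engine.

T_H = 288 °C → 288 + 273.15 = 561.15 K.
T_C = 22 °C → 22 + 273.15 = 295.15 K.
Carnot efficiency: η = 1 − T_C/T_H = 1 − 295.15/561.15 = 0.4740.
W = η·Q_H = 0.4740 × 489 = 232 kW.

Ẇ ≈ 232 kW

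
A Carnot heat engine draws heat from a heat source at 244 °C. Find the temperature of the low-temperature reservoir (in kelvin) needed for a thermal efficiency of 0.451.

T_H = 244 °C → 244 + 273.15 = 517.15 K.
From η = 1 − T_C/T_H, T_C = T_H·(1 − η) = 517.15 × (1 − 0.451) = 283.9 K.

T_C ≈ 283.9 K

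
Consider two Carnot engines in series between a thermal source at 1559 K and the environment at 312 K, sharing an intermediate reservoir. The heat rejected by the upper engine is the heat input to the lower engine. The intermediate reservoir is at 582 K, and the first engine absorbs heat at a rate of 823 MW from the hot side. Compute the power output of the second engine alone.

Ẇ₂ ≈ 143 MW

Heat entering the second stage: Q_m = Q_H·(T_m/T_H) = 823 × 582.00/1559.00 = 307 MW.
Second-stage efficiency η₂ = 1 − T_C/T_m = 1 − 312.00/582.00 = 0.4639, so W₂ = η₂·Q_m = 143 MW.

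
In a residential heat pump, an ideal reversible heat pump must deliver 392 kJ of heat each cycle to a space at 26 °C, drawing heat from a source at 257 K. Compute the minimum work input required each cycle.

T_H = 26 °C → 26 + 273.15 = 299.15 K.
For a reversible heat pump, COP_HP = T_H/(T_H − T_C) = 299.15/42.15 = 7.0973.
W = Q_H/COP_HP = 392/7.0973 = 55.2 kJ.

W_in ≈ 55.2 kJ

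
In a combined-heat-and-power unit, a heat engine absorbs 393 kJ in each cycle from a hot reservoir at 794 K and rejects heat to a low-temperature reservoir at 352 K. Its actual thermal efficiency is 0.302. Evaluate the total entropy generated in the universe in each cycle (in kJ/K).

ΔS_univ ≈ 0.2843 kJ/K

W = η·Q_H = 0.302 × 393 = 118.7 kJ, so Q_C = Q_H − W = 274.3 kJ.
The hot reservoir loses entropy Q_H/T_H = 393/794.00 = 0.4950 kJ/K; the cold reservoir gains Q_C/T_C = 274.3/352.00 = 0.7793 kJ/K.
ΔS_univ = −Q_H/T_H + Q_C/T_C = 0.2843 kJ/K (> 0, since η = 0.302 < η_Carnot = 0.557).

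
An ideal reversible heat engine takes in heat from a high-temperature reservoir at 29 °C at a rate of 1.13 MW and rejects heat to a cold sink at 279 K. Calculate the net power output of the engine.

Ẇ ≈ 0.0866 MW

T_H = 29 °C → 29 + 273.15 = 302.15 K.
Carnot efficiency: η = 1 − T_C/T_H = 1 − 279.00/302.15 = 0.0766.
W = η·Q_H = 0.0766 × 1.13 = 0.0866 MW.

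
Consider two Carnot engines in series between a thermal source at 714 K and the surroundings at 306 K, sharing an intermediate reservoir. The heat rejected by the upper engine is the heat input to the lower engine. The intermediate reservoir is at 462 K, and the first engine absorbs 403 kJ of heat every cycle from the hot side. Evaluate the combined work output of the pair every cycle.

Two reversible stages in series are equivalent to a single Carnot engine between T_H and T_C, so η_total = 1 − T_C/T_H = 1 − 306.00/714.00 = 0.5714.
W_total = η_total · Q_H = 0.5714 × 403 = 230.3 kJ.

W_total ≈ 230.3 kJ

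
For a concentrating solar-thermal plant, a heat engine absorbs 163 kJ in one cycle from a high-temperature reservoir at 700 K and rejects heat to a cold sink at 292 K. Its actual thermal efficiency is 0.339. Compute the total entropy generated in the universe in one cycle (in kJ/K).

ΔS_univ ≈ 0.136 kJ/K

W = η·Q_H = 0.339 × 163 = 55.26 kJ, so Q_C = Q_H − W = 107.7 kJ.
Reservoir entropy changes: ΔS_H = −Q_H/T_H = −163/700.00 = -0.2329 kJ/K and ΔS_C = +Q_C/T_C = 107.7/292.00 = 0.3690 kJ/K.
ΔS_univ = −Q_H/T_H + Q_C/T_C = 0.136 kJ/K (> 0, since η = 0.339 < η_Carnot = 0.583).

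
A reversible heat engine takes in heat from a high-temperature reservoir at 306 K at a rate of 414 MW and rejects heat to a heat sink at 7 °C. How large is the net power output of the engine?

Ẇ ≈ 35.0 MW

T_C = 7 °C → 7 + 273.15 = 280.15 K.
η_rev = 1 − T_C/T_H = 1 − 280.15/306.00 = 0.0845.
W = η·Q_H = 0.0845 × 414 = 35.0 MW.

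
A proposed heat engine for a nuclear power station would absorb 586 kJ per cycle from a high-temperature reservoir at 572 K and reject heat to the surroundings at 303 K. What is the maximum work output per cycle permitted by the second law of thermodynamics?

W_max ≈ 276 kJ

No engine can exceed the Carnot limit: η_max = 1 − T_C/T_H = 1 − 303.00/572.00 = 0.4703.
W_max = η_max · Q_H = 0.4703 × 586 = 276 kJ.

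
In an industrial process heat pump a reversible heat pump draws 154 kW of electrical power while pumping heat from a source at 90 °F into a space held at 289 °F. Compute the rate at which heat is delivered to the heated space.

T_H = 289 °F → (289 − 32) × 5/9 = 142.78 °C = 415.93 K.
T_C = 90 °F → (90 − 32) × 5/9 = 32.22 °C = 305.37 K.
COP_HP = T_H/(T_H − T_C) = 415.93/110.56 = 3.7622.
Q_H = COP_HP · W = 3.7622 × 154 = 579 kW.

Q̇_H ≈ 579 kW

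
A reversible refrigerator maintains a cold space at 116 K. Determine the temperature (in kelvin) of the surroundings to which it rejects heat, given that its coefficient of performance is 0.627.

T_H ≈ 301 K

COP_R = T_C/(T_H − T_C) ⇒ T_H = T_C·(1 + 1/COP_R) = 116.00 × (1 + 1/0.627) = 301 K.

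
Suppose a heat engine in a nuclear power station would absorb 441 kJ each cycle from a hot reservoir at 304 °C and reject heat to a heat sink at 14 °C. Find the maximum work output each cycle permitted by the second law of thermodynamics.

T_H = 304 °C → 304 + 273.15 = 577.15 K.
T_C = 14 °C → 14 + 273.15 = 287.15 K.
The upper bound on efficiency is η_max = 1 − T_C/T_H = 1 − 287.15/577.15 = 0.5025.
W_max = η_max · Q_H = 0.5025 × 441 = 222 kJ.

W_max ≈ 222 kJ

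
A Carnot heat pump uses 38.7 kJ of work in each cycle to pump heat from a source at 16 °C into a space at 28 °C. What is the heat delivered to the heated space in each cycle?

Q_H ≈ 971 kJ

T_H = 28 °C → 28 + 273.15 = 301.15 K.
T_C = 16 °C → 16 + 273.15 = 289.15 K.
COP_HP = T_H/(T_H − T_C) = 301.15/12.00 = 25.0958.
Q_H = COP_HP · W = 25.0958 × 38.7 = 971 kJ.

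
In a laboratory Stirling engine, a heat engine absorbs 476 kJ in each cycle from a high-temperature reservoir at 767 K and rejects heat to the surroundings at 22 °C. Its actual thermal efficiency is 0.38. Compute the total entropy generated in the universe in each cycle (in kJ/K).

ΔS_univ ≈ 0.379 kJ/K

T_C = 22 °C → 22 + 273.15 = 295.15 K.
W = η·Q_H = 0.38 × 476 = 180.9 kJ, so Q_C = Q_H − W = 295.1 kJ.
The hot reservoir loses entropy Q_H/T_H = 476/767.00 = 0.6206 kJ/K; the cold reservoir gains Q_C/T_C = 295.1/295.15 = 0.9999 kJ/K.
ΔS_univ = −Q_H/T_H + Q_C/T_C = 0.379 kJ/K (> 0, since η = 0.38 < η_Carnot = 0.615).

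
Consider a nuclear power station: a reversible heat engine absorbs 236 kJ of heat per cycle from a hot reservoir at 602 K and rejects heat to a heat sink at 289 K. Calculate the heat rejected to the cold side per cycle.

For a reversible engine, η = 1 − T_C/T_H = 1 − 289.00/602.00 = 0.5199.
For a reversible cycle Q_C/Q_H = T_C/T_H, so Q_C = 236 × 289.00/602.00 = 113 kJ.

Q_C ≈ 113 kJ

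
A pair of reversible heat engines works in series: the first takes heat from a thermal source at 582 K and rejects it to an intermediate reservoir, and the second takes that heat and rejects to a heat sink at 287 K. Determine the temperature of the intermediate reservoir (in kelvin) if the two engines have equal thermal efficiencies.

Equal efficiencies require 1 − T_m/T_H = 1 − T_C/T_m, i.e. T_m/T_H = T_C/T_m, so T_m = √(T_H·T_C) = √(582.00 × 287.00) = 409 K.

T_m ≈ 409 K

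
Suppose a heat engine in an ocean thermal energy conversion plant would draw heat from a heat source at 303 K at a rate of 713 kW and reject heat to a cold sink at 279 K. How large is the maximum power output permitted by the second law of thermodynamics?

No engine can exceed the Carnot limit: η_max = 1 − T_C/T_H = 1 − 279.00/303.00 = 0.0792.
W_max = η_max · Q_H = 0.0792 × 713 = 56.5 kW.

Ẇ_max ≈ 56.5 kW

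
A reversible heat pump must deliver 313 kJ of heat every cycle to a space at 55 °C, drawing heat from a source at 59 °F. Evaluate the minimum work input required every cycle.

W_in ≈ 38.2 kJ

T_H = 55 °C → 55 + 273.15 = 328.15 K.
T_C = 59 °F → (59 − 32) × 5/9 = 15.00 °C = 288.15 K.
The Carnot heat-pump COP is COP_HP = T_H/(T_H − T_C) = 328.15/40.00 = 8.2037.
W = Q_H/COP_HP = 313/8.2037 = 38.2 kJ.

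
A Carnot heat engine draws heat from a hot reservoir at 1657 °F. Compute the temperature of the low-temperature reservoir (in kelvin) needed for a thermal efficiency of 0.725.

T_H = 1657 °F → (1657 − 32) × 5/9 = 902.78 °C = 1175.93 K.
From η = 1 − T_C/T_H, T_C = T_H·(1 − η) = 1175.93 × (1 − 0.725) = 323 K.

T_C ≈ 323 K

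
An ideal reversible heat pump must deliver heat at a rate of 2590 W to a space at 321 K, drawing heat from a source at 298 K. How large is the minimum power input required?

The Carnot heat-pump COP is COP_HP = T_H/(T_H − T_C) = 321.00/23.00 = 13.9565.
W = Q_H/COP_HP = 2590/13.9565 = 185.6 W.

Ẇ_in ≈ 185.6 W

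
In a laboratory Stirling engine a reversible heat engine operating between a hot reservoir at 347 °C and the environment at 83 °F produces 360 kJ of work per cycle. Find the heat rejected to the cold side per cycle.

Q_C ≈ 341 kJ

T_H = 347 °C → 347 + 273.15 = 620.15 K.
T_C = 83 °F → (83 − 32) × 5/9 = 28.33 °C = 301.48 K.
η_rev = 1 − T_C/T_H = 1 − 301.48/620.15 = 0.5139.
Since Q_C/Q_H = T_C/T_H and Q_H = W/η, Q_C = W·T_C/(T_H − T_C) = 360 × 301.48/318.67 = 341 kJ.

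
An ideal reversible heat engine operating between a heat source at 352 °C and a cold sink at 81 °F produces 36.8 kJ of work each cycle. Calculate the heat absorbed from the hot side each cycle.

Q_H ≈ 70.8 kJ

T_H = 352 °C → 352 + 273.15 = 625.15 K.
T_C = 81 °F → (81 − 32) × 5/9 = 27.22 °C = 300.37 K.
Carnot efficiency: η = 1 − T_C/T_H = 1 − 300.37/625.15 = 0.5195.
Q_H = W/η = 36.8/0.5195 = 70.8 kJ.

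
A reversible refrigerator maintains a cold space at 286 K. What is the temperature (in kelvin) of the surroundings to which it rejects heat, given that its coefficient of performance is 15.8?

T_H ≈ 304.1 K

COP_R = T_C/(T_H − T_C) ⇒ T_H = T_C·(1 + 1/COP_R) = 286.00 × (1 + 1/15.8) = 304.1 K.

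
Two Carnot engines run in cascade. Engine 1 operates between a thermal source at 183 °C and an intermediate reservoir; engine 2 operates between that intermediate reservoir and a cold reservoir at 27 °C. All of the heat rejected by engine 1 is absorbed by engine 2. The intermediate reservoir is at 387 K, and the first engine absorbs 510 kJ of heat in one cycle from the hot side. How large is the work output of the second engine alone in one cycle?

W₂ ≈ 97.1 kJ

T_H = 183 °C → 183 + 273.15 = 456.15 K.
T_C = 27 °C → 27 + 273.15 = 300.15 K.
Heat entering the second stage: Q_m = Q_H·(T_m/T_H) = 510 × 387.00/456.15 = 433 kJ.
Second-stage efficiency η₂ = 1 − T_C/T_m = 1 − 300.15/387.00 = 0.2244, so W₂ = η₂·Q_m = 97.1 kJ.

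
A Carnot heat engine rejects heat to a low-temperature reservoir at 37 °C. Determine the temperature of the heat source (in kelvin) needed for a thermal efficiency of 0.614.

T_C = 37 °C → 37 + 273.15 = 310.15 K.
From η = 1 − T_C/T_H, solving for T_H gives T_H = T_C/(1 − η) = 310.15/(1 − 0.614) = 803 K.

T_H ≈ 803 K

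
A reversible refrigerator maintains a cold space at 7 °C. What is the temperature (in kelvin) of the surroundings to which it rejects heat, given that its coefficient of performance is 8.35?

T_H ≈ 314 K

T_C = 7 °C → 7 + 273.15 = 280.15 K.
COP_R = T_C/(T_H − T_C) ⇒ T_H = T_C·(1 + 1/COP_R) = 280.15 × (1 + 1/8.35) = 314 K.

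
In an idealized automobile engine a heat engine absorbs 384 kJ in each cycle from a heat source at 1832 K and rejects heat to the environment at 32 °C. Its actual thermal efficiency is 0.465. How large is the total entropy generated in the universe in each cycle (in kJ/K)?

T_C = 32 °C → 32 + 273.15 = 305.15 K.
W = η·Q_H = 0.465 × 384 = 178.6 kJ, so Q_C = Q_H − W = 205.4 kJ.
The hot reservoir loses entropy Q_H/T_H = 384/1832.00 = 0.2096 kJ/K; the cold reservoir gains Q_C/T_C = 205.4/305.15 = 0.6732 kJ/K.
ΔS_univ = −Q_H/T_H + Q_C/T_C = 0.464 kJ/K (> 0, since η = 0.465 < η_Carnot = 0.833).

ΔS_univ ≈ 0.464 kJ/K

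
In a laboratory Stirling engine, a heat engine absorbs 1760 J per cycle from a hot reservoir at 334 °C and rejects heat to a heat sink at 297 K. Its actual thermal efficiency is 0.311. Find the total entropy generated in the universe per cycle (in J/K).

ΔS_univ ≈ 1.184 J/K

T_H = 334 °C → 334 + 273.15 = 607.15 K.
W = η·Q_H = 0.311 × 1760 = 547.4 J, so Q_C = Q_H − W = 1213 J.
Entropy balance on the reservoirs: −Q_H/T_H = -2.899 J/K, +Q_C/T_C = 4.083 J/K.
ΔS_univ = −Q_H/T_H + Q_C/T_C = 1.184 J/K (> 0, since η = 0.311 < η_Carnot = 0.511).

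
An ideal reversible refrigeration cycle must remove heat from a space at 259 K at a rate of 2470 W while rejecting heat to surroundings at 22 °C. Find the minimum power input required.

T_H = 22 °C → 22 + 273.15 = 295.15 K.
Carnot COP: COP_R = T_C/(T_H − T_C) = 259.00/36.15 = 7.1646.
W = Q_C/COP_R = 2470/7.1646 = 345 W.

Ẇ_in ≈ 345 W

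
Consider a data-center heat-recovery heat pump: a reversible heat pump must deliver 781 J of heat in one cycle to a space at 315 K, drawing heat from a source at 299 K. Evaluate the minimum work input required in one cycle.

For a reversible heat pump, COP_HP = T_H/(T_H − T_C) = 315.00/16.00 = 19.6875.
W = Q_H/COP_HP = 781/19.6875 = 39.67 J.

W_in ≈ 39.67 J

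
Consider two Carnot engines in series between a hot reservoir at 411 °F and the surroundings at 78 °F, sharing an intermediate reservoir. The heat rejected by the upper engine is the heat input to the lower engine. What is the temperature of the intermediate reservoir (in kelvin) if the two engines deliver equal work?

T_H = 411 °F → (411 − 32) × 5/9 = 210.56 °C = 483.71 K.
T_C = 78 °F → (78 − 32) × 5/9 = 25.56 °C = 298.71 K.
For reversible stages Q_m = Q_H·(T_m/T_H). Setting W₁ = Q_H(1 − T_m/T_H) equal to W₂ = Q_m(1 − T_C/T_m) = Q_H·(T_m − T_C)/T_H gives T_H − T_m = T_m − T_C, so T_m = (T_H + T_C)/2 = (483.71 + 298.71)/2 = 391 K.

T_m ≈ 391 K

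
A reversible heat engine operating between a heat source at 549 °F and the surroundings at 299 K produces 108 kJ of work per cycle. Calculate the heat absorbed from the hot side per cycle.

T_H = 549 °F → (549 − 32) × 5/9 = 287.22 °C = 560.37 K.
Carnot efficiency: η = 1 − T_C/T_H = 1 − 299.00/560.37 = 0.4664.
Q_H = W/η = 108/0.4664 = 231.5 kJ.

Q_H ≈ 231.5 kJ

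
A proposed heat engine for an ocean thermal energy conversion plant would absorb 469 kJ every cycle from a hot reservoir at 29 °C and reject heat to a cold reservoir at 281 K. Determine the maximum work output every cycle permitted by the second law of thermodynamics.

T_H = 29 °C → 29 + 273.15 = 302.15 K.
The upper bound on efficiency is η_max = 1 − T_C/T_H = 1 − 281.00/302.15 = 0.0700.
W_max = η_max · Q_H = 0.0700 × 469 = 32.8 kJ.

W_max ≈ 32.8 kJ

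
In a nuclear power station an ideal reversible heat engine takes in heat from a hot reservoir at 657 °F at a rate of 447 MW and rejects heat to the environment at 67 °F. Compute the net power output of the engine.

Ẇ ≈ 236.2 MW

T_H = 657 °F → (657 − 32) × 5/9 = 347.22 °C = 620.37 K.
T_C = 67 °F → (67 − 32) × 5/9 = 19.44 °C = 292.59 K.
η_rev = 1 − T_C/T_H = 1 − 292.59/620.37 = 0.5284.
W = η·Q_H = 0.5284 × 447 = 236.2 MW.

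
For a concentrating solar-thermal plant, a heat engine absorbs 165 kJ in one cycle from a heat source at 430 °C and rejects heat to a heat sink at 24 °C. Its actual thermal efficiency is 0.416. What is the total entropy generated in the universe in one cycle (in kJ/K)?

T_H = 430 °C → 430 + 273.15 = 703.15 K.
T_C = 24 °C → 24 + 273.15 = 297.15 K.
W = η·Q_H = 0.416 × 165 = 68.64 kJ, so Q_C = Q_H − W = 96.36 kJ.
Reservoir entropy changes: ΔS_H = −Q_H/T_H = −165/703.15 = -0.2347 kJ/K and ΔS_C = +Q_C/T_C = 96.36/297.15 = 0.3243 kJ/K.
ΔS_univ = −Q_H/T_H + Q_C/T_C = 0.0896 kJ/K (> 0, since η = 0.416 < η_Carnot = 0.577).

ΔS_univ ≈ 0.0896 kJ/K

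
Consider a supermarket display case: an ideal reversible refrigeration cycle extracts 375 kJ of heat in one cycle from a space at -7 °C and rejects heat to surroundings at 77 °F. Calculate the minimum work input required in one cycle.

T_H = 77 °F → (77 − 32) × 5/9 = 25.00 °C = 298.15 K.
T_C = -7 °C → -7 + 273.15 = 266.15 K.
For a reversible refrigerator, COP_R = T_C/(T_H − T_C) = 266.15/32.00 = 8.3172.
W = Q_C/COP_R = 375/8.3172 = 45.1 kJ.

W_in ≈ 45.1 kJ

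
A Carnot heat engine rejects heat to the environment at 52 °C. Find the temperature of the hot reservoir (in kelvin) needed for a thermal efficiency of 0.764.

T_H ≈ 1380 K

T_C = 52 °C → 52 + 273.15 = 325.15 K.
From η = 1 − T_C/T_H, solving for T_H gives T_H = T_C/(1 − η) = 325.15/(1 − 0.764) = 1380 K.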